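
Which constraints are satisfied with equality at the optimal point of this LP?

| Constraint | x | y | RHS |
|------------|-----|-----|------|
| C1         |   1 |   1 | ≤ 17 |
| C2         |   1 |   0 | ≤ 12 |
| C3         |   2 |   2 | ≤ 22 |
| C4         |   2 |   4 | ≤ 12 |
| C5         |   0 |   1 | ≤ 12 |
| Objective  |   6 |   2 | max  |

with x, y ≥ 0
Optimal: x = 6, y = 0
Slack at optimum:
  C1: slack = 11
  C2: slack = 6
  C3: slack = 10
  C4: slack = 0 (binding)
  C5: slack = 12
  x ≥ 0: x = 6
  y ≥ 0: y = 0 (binding)
Binding constraints: C4, y ≥ 0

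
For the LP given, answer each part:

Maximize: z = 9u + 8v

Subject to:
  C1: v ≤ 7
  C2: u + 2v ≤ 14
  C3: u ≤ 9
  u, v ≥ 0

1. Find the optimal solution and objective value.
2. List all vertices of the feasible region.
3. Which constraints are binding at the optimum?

1. u = 9, v = 2.5, z = 101
2. (0, 0), (9, 0), (9, 2.5), (0, 7)
3. C2, C3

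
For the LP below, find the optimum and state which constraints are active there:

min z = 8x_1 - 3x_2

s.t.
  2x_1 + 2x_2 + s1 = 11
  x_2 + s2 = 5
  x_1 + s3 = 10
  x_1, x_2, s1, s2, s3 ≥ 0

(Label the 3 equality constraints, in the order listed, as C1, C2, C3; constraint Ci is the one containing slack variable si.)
Optimal: x_1 = 0, x_2 = 5
Binding: C2, x_1 ≥ 0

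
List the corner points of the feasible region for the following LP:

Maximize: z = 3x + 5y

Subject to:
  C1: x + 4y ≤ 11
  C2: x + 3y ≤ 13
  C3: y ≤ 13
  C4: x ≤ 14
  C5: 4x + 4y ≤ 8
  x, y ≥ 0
Each vertex is the intersection of two constraint boundaries that also satisfies all remaining constraints:
  x = 0 and y = 0 → (0, 0)
  4x + 4y = 8 and y = 0 → (2, 0)
  4x + 4y = 8 and x = 0 → (0, 2)

Vertices: (0, 0), (2, 0), (0, 2)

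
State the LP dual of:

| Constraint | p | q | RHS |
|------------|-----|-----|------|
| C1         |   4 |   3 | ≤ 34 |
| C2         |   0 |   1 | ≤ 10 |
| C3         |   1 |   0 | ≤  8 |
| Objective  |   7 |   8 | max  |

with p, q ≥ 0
Minimize: z = 34y1 + 10y2 + 8y3

Subject to:
  C1: -4y1 - y3 ≤ -7
  C2: -3y1 - y2 ≤ -8
  y1, y2, y3 ≥ 0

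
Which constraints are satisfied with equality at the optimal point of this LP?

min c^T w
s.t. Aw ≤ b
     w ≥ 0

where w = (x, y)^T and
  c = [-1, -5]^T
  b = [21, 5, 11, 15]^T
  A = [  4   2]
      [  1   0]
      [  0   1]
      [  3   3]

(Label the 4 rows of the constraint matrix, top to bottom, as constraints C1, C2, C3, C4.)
Optimal: x = 0, y = 5
Slack at optimum:
  C1: slack = 11
  C2: slack = 5
  C3: slack = 6
  C4: slack = 0 (binding)
  x ≥ 0: x = 0 (binding)
  y ≥ 0: y = 5
Binding constraints: C4, x ≥ 0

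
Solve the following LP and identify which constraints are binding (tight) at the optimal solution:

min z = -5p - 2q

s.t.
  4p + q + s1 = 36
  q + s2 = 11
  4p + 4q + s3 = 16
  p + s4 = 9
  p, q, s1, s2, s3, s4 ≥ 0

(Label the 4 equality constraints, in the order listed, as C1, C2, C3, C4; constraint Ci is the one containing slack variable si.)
Optimal: p = 4, q = 0
Slack at optimum:
  C1: slack = 20
  C2: slack = 11
  C3: slack = 0 (binding)
  C4: slack = 5
  p ≥ 0: p = 4
  q ≥ 0: q = 0 (binding)
Binding constraints: C3, q ≥ 0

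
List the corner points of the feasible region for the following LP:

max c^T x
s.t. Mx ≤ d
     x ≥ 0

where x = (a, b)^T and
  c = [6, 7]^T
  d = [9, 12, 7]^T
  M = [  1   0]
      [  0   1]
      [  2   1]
Each vertex is the intersection of two constraint boundaries that also satisfies all remaining constraints:
  a = 0 and b = 0 → (0, 0)
  2a + b = 7 and b = 0 → (3.5, 0)
  2a + b = 7 and a = 0 → (0, 7)

Vertices: (0, 0), (3.5, 0), (0, 7)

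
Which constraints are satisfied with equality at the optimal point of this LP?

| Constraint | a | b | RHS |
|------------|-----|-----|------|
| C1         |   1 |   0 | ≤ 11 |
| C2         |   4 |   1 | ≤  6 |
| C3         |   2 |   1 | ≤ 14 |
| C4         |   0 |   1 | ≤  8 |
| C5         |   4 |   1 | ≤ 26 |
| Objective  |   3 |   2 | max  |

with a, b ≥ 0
Optimal: a = 0, b = 6
Slack at optimum:
  C1: slack = 11
  C2: slack = 0 (binding)
  C3: slack = 8
  C4: slack = 2
  C5: slack = 20
  a ≥ 0: a = 0 (binding)
  b ≥ 0: b = 6
Binding constraints: C2, a ≥ 0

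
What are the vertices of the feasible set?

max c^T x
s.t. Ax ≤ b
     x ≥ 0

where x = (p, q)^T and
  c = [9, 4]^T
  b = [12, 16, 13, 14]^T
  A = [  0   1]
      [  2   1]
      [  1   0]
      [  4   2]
Each vertex is the intersection of two constraint boundaries that also satisfies all remaining constraints:
  p = 0 and q = 0 → (0, 0)
  4p + 2q = 14 and q = 0 → (3.5, 0)
  4p + 2q = 14 and p = 0 → (0, 7)

Vertices: (0, 0), (3.5, 0), (0, 7)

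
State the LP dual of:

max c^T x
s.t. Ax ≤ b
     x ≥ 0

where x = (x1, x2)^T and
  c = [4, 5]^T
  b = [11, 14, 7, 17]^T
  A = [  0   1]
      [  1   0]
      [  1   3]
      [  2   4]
Minimize: z = 11y1 + 14y2 + 7y3 + 17y4

Subject to:
  C1: -y2 - y3 - 2y4 ≤ -4
  C2: -y1 - 3y3 - 4y4 ≤ -5
  y1, y2, y3, y4 ≥ 0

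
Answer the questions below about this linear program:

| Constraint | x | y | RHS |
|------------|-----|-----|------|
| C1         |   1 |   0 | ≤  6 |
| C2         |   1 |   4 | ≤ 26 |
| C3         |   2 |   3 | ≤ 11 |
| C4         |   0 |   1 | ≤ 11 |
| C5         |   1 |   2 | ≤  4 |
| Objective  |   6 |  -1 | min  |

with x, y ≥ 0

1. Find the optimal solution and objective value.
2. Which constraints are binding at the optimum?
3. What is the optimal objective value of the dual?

1. x = 0, y = 2, z = -2
2. C5, x ≥ 0
3. -2 (by strong duality, equal to the primal optimum)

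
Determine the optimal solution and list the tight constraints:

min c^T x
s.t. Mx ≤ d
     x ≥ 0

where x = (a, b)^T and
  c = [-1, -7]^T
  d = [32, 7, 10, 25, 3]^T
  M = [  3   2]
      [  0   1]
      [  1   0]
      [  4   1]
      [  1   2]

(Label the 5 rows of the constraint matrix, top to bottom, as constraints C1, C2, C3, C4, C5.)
Optimal: a = 0, b = 1.5
Slack at optimum:
  C1: slack = 29
  C2: slack = 5.5
  C3: slack = 10
  C4: slack = 23.5
  C5: slack = 0 (binding)
  a ≥ 0: a = 0 (binding)
  b ≥ 0: b = 1.5
Binding constraints: C5, a ≥ 0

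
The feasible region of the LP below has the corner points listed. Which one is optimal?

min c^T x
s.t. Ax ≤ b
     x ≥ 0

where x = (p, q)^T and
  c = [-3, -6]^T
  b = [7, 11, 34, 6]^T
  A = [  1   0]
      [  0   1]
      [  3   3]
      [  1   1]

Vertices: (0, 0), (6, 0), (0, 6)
Evaluating z = -3p - 6q at each vertex:
  (0, 0): z = 0
  (6, 0): z = -18
  (0, 6): z = -36

The smallest value is z = -36, attained at (0, 6).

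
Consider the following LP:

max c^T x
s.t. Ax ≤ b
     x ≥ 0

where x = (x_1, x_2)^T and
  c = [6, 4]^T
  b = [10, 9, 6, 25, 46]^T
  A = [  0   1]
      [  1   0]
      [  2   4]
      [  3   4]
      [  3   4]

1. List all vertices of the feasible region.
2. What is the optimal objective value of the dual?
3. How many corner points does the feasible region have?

1. (0, 0), (3, 0), (0, 1.5)
2. 18 (by strong duality, equal to the primal optimum)
3. 3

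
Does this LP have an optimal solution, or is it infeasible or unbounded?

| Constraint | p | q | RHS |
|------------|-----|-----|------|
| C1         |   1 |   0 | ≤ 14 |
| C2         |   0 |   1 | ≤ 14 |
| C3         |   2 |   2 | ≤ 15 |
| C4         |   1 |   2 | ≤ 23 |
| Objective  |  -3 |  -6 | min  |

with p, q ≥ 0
The point (0, 7.5) satisfies every constraint, so the LP is feasible; the constraints give p ≤ 14 and q ≤ 14, which with p, q ≥ 0 keep the feasible region inside a bounded box. A feasible, bounded LP attains a finite optimum at a vertex.

Evaluating z = -3p - 6q at each vertex:
  (0, 0): z = 0
  (7.5, 0): z = -22.5
  (0, 7.5): z = -45

Feasible with finite optimum z* = -45 at (0, 7.5).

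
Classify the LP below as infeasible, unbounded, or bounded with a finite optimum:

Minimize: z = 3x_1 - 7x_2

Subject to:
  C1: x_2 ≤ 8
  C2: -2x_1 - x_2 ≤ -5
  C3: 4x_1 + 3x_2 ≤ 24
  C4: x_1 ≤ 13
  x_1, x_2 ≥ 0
The point (0, 8) satisfies every constraint, so the LP is feasible; the constraints give x_1 ≤ 13 and x_2 ≤ 8, which with x_1, x_2 ≥ 0 keep the feasible region inside a bounded box. A feasible, bounded LP attains a finite optimum at a vertex.

Evaluating z = 3x_1 - 7x_2 at each vertex:
  (2.5, 0): z = 7.5
  (6, 0): z = 18
  (0, 8): z = -56
  (0, 5): z = -35

Feasible with finite optimum z* = -56 at (0, 8).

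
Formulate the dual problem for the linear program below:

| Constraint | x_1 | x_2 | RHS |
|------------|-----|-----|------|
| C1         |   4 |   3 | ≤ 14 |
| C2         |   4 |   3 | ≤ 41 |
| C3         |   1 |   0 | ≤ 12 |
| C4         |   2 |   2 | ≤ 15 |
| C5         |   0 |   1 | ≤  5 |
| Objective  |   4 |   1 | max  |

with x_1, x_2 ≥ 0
Minimize: z = 14y1 + 41y2 + 12y3 + 15y4 + 5y5

Subject to:
  C1: -4y1 - 4y2 - y3 - 2y4 ≤ -4
  C2: -3y1 - 3y2 - 2y4 - y5 ≤ -1
  y1, y2, y3, y4, y5 ≥ 0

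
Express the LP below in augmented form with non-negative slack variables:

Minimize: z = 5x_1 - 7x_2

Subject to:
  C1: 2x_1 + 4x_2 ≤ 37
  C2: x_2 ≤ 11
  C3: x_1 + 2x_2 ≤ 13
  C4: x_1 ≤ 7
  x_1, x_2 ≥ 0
min z = 5x_1 - 7x_2

s.t.
  2x_1 + 4x_2 + s1 = 37
  x_2 + s2 = 11
  x_1 + 2x_2 + s3 = 13
  x_1 + s4 = 7
  x_1, x_2, s1, s2, s3, s4 ≥ 0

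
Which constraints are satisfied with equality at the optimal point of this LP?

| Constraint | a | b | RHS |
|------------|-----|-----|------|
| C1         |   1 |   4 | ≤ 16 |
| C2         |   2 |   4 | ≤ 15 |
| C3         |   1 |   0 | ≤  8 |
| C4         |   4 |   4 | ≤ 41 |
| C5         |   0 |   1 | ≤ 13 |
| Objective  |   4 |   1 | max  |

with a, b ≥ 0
Optimal: a = 7.5, b = 0
Binding: C2, b ≥ 0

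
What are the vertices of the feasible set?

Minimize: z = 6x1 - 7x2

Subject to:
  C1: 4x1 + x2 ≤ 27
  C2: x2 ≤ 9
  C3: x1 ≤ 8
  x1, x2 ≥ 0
Each vertex is the intersection of two constraint boundaries that also satisfies all remaining constraints:
  x1 = 0 and x2 = 0 → (0, 0)
  4x1 + x2 = 27 and x2 = 0 → (6.75, 0)
  4x1 + x2 = 27 and x2 = 9 → (4.5, 9)
  x2 = 9 and x1 = 0 → (0, 9)

Vertices: (0, 0), (6.75, 0), (4.5, 9), (0, 9)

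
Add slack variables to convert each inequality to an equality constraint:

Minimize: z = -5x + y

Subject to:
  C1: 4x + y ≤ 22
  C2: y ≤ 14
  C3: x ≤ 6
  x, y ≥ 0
min z = -5x + y

s.t.
  4x + y + s1 = 22
  y + s2 = 14
  x + s3 = 6
  x, y, s1, s2, s3 ≥ 0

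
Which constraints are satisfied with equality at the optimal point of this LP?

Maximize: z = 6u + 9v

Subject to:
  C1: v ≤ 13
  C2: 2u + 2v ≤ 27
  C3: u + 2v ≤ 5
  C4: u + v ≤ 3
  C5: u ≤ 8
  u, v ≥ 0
Optimal: u = 1, v = 2
Binding: C3, C4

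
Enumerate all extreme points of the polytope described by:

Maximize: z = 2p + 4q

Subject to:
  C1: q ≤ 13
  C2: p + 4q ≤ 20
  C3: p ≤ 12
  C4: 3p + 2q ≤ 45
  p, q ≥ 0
Each vertex is the intersection of two constraint boundaries that also satisfies all remaining constraints:
  p = 0 and q = 0 → (0, 0)
  p = 12 and q = 0 → (12, 0)
  p + 4q = 20 and p = 12 → (12, 2)
  p + 4q = 20 and p = 0 → (0, 5)

Vertices: (0, 0), (12, 0), (12, 2), (0, 5)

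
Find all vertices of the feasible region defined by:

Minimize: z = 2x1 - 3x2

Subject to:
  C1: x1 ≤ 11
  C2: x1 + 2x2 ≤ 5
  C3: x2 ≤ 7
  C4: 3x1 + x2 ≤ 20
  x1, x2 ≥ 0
Each vertex is the intersection of two constraint boundaries that also satisfies all remaining constraints:
  x1 = 0 and x2 = 0 → (0, 0)
  x1 + 2x2 = 5 and x2 = 0 → (5, 0)
  x1 + 2x2 = 5 and x1 = 0 → (0, 2.5)

Vertices: (0, 0), (5, 0), (0, 2.5)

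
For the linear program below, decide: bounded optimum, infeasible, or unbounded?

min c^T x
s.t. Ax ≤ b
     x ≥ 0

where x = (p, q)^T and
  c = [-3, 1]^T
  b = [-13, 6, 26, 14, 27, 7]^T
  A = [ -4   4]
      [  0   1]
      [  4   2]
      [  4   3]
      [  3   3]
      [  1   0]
The point (3.5, 0) satisfies every constraint, so the LP is feasible; the constraints give p ≤ 7 and q ≤ 6, which with p, q ≥ 0 keep the feasible region inside a bounded box. A feasible, bounded LP attains a finite optimum at a vertex.

Evaluating z = -3p + q at each vertex:
  (3.25, 0): z = -9.75
  (3.5, 0): z = -10.5
  (3.393, 0.1429): z = -10.04

The LP has an optimal solution: (3.5, 0) with z = -10.5.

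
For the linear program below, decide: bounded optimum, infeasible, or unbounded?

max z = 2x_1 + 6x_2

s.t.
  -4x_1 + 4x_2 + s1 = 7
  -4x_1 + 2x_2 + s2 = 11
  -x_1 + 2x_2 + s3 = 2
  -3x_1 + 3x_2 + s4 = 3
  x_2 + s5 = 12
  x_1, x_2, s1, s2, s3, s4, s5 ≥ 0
Feasible point: (0, 0) satisfies every constraint, so the LP is feasible.
Direction d = (1, 0): for each constraint row a, a·d ≤ 0 —
  (-4)(1) + (4)(0) = -4 ≤ 0
  (-4)(1) + (2)(0) = -4 ≤ 0
  (-1)(1) + (2)(0) = -1 ≤ 0
  (-3)(1) + (3)(0) = -3 ≤ 0
  (0)(1) + (1)(0) = 0 ≤ 0
and d ≥ 0, so (0, 0) + t·d stays feasible for every t ≥ 0. Along this ray z = 2x_1 + 6x_2 changes by 2 per unit t, so z → +∞.

Unbounded — the objective can increase without bound over the feasible region.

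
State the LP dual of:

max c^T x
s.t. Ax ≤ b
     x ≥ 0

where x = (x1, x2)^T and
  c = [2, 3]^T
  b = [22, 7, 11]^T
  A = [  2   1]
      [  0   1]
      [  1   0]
Minimize: z = 22y1 + 7y2 + 11y3

Subject to:
  C1: -2y1 - y3 ≤ -2
  C2: -y1 - y2 ≤ -3
  y1, y2, y3 ≥ 0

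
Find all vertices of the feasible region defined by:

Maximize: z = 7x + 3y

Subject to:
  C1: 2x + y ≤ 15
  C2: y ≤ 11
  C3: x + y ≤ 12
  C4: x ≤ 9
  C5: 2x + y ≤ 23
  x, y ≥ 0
Each vertex is the intersection of two constraint boundaries that also satisfies all remaining constraints:
  x = 0 and y = 0 → (0, 0)
  2x + y = 15 and y = 0 → (7.5, 0)
  2x + y = 15 and x + y = 12 → (3, 9)
  y = 11 and x + y = 12 → (1, 11)
  y = 11 and x = 0 → (0, 11)

Vertices: (0, 0), (7.5, 0), (3, 9), (1, 11), (0, 11)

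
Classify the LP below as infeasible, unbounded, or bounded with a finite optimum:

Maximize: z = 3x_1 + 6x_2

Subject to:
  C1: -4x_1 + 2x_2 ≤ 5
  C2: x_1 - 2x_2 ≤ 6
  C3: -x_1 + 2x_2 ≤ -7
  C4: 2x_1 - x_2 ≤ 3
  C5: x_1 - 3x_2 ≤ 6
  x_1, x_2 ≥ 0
C2 requires x_1 - 2x_2 ≤ 6, while C3 (-x_1 + 2x_2 ≤ -7) is equivalent to x_1 - 2x_2 ≥ 7. Together they would need 7 ≤ x_1 - 2x_2 ≤ 6, which is impossible since 7 > 6. No point satisfies all constraints.

Infeasible: no point satisfies all constraints simultaneously.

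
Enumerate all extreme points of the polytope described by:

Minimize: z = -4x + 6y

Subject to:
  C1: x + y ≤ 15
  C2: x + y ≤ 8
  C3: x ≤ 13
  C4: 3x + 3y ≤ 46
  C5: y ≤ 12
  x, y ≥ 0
Each vertex is the intersection of two constraint boundaries that also satisfies all remaining constraints:
  x = 0 and y = 0 → (0, 0)
  x + y = 8 and y = 0 → (8, 0)
  x + y = 8 and x = 0 → (0, 8)

Vertices: (0, 0), (8, 0), (0, 8)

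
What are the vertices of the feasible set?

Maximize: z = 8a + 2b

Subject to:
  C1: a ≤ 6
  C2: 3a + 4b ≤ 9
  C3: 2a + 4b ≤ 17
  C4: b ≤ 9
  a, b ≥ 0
Each vertex is the intersection of two constraint boundaries that also satisfies all remaining constraints:
  a = 0 and b = 0 → (0, 0)
  3a + 4b = 9 and b = 0 → (3, 0)
  3a + 4b = 9 and a = 0 → (0, 2.25)

Vertices: (0, 0), (3, 0), (0, 2.25)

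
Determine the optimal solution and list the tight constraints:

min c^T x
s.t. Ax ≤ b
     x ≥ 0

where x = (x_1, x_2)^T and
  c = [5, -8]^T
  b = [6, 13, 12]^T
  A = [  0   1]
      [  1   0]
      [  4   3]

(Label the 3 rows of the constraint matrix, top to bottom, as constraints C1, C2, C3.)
Optimal: x_1 = 0, x_2 = 4
Slack at optimum:
  C1: slack = 2
  C2: slack = 13
  C3: slack = 0 (binding)
  x_1 ≥ 0: x_1 = 0 (binding)
  x_2 ≥ 0: x_2 = 4
Binding constraints: C3, x_1 ≥ 0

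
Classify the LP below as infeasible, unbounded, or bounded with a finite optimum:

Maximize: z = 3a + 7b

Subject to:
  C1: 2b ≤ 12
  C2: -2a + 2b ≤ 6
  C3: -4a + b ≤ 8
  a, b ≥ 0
Feasible point: (0, 0) satisfies every constraint, so the LP is feasible.
Direction d = (1, 0): for each constraint row a, a·d ≤ 0 —
  (0)(1) + (2)(0) = 0 ≤ 0
  (-2)(1) + (2)(0) = -2 ≤ 0
  (-4)(1) + (1)(0) = -4 ≤ 0
and d ≥ 0, so (0, 0) + t·d stays feasible for every t ≥ 0. Along this ray z = 3a + 7b changes by 3 per unit t, so z → +∞.

The LP is unbounded; z can be made arbitrarily large.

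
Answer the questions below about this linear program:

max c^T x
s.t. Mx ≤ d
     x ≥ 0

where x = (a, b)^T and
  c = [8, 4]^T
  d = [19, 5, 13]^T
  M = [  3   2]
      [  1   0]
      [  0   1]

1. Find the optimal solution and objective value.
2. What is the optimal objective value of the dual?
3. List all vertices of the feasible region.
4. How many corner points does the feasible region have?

1. a = 5, b = 2, z = 48
2. 48 (by strong duality, equal to the primal optimum)
3. (0, 0), (5, 0), (5, 2), (0, 9.5)
4. 4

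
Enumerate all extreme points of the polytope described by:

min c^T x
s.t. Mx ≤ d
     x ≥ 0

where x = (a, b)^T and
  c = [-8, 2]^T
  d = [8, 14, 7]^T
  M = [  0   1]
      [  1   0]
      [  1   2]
Each vertex is the intersection of two constraint boundaries that also satisfies all remaining constraints:
  a = 0 and b = 0 → (0, 0)
  a + 2b = 7 and b = 0 → (7, 0)
  a + 2b = 7 and a = 0 → (0, 3.5)

Vertices: (0, 0), (7, 0), (0, 3.5)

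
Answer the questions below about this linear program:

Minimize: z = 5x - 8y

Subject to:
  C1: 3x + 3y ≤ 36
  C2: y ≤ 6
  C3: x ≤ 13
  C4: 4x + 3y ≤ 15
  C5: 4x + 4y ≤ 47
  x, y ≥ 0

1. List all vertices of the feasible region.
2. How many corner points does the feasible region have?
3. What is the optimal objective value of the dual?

1. (0, 0), (3.75, 0), (0, 5)
2. 3
3. -40 (by strong duality, equal to the primal optimum)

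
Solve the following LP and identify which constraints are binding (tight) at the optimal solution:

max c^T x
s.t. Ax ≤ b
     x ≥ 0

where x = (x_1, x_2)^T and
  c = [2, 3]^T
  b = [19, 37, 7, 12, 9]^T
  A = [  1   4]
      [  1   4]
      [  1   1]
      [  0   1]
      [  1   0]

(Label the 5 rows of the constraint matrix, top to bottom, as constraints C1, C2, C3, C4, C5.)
Optimal: x_1 = 3, x_2 = 4
Slack at optimum:
  C1: slack = 0 (binding)
  C2: slack = 18
  C3: slack = 0 (binding)
  C4: slack = 8
  C5: slack = 6
  x_1 ≥ 0: x_1 = 3
  x_2 ≥ 0: x_2 = 4
Binding constraints: C1, C3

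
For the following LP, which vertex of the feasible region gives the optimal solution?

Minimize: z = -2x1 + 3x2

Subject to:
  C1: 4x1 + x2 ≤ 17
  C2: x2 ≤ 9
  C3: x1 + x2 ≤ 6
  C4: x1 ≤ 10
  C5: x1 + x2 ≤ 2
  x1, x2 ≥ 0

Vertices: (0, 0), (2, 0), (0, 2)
(2, 0) with z = -4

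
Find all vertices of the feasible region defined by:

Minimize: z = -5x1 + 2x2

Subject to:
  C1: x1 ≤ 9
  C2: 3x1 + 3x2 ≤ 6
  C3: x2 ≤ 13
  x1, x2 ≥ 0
Each vertex is the intersection of two constraint boundaries that also satisfies all remaining constraints:
  x1 = 0 and x2 = 0 → (0, 0)
  3x1 + 3x2 = 6 and x2 = 0 → (2, 0)
  3x1 + 3x2 = 6 and x1 = 0 → (0, 2)

Vertices: (0, 0), (2, 0), (0, 2)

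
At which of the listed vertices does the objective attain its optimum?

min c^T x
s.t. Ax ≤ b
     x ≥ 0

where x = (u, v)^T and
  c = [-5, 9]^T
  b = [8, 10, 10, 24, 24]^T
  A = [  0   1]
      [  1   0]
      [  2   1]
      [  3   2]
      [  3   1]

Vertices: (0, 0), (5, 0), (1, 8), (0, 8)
Evaluating z = -5u + 9v at each vertex:
  (0, 0): z = 0
  (5, 0): z = -25
  (1, 8): z = 67
  (0, 8): z = 72

The smallest value is z = -25, attained at (5, 0).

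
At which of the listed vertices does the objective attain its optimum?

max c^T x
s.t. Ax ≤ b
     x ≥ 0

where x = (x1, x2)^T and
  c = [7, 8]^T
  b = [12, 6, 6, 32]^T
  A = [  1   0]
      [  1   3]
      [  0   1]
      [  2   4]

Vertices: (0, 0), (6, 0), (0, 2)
(6, 0) with z = 42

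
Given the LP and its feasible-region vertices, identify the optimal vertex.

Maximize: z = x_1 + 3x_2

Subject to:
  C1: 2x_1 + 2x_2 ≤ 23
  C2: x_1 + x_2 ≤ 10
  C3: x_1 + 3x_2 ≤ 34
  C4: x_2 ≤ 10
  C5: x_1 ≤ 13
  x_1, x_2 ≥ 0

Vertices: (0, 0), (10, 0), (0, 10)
(0, 10) with z = 30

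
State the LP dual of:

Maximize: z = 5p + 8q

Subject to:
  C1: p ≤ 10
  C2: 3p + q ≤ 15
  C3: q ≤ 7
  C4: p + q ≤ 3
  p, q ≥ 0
Minimize: z = 10y1 + 15y2 + 7y3 + 3y4

Subject to:
  C1: -y1 - 3y2 - y4 ≤ -5
  C2: -y2 - y3 - y4 ≤ -8
  y1, y2, y3, y4 ≥ 0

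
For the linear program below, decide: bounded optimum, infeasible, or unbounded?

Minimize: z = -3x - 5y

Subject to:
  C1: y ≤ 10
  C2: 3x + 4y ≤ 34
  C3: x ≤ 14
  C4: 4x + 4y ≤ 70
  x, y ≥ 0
The point (0, 8.5) satisfies every constraint, so the LP is feasible; the constraints give x ≤ 14 and y ≤ 10, which with x, y ≥ 0 keep the feasible region inside a bounded box. A feasible, bounded LP attains a finite optimum at a vertex.

Evaluating z = -3x - 5y at each vertex:
  (0, 0): z = 0
  (11.33, 0): z = -34
  (0, 8.5): z = -42.5

The LP has an optimal solution: (0, 8.5) with z = -42.5.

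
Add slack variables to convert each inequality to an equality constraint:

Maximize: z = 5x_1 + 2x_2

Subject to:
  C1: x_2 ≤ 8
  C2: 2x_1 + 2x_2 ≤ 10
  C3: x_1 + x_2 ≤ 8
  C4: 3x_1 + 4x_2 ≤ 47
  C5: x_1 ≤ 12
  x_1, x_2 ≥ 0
max z = 5x_1 + 2x_2

s.t.
  x_2 + s1 = 8
  2x_1 + 2x_2 + s2 = 10
  x_1 + x_2 + s3 = 8
  3x_1 + 4x_2 + s4 = 47
  x_1 + s5 = 12
  x_1, x_2, s1, s2, s3, s4, s5 ≥ 0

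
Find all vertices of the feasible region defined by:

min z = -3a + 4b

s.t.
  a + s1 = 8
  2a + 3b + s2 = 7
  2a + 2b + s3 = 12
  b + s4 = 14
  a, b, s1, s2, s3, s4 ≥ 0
Each vertex is the intersection of two constraint boundaries that also satisfies all remaining constraints:
  a = 0 and b = 0 → (0, 0)
  2a + 3b = 7 and b = 0 → (3.5, 0)
  2a + 3b = 7 and a = 0 → (0, 2.333)

Vertices: (0, 0), (3.5, 0), (0, 2.333)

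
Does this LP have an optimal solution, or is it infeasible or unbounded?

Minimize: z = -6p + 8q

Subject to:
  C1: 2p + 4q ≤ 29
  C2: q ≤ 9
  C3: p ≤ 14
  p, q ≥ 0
The point (14, 0) satisfies every constraint, so the LP is feasible; the constraints give p ≤ 14 and q ≤ 9, which with p, q ≥ 0 keep the feasible region inside a bounded box. A feasible, bounded LP attains a finite optimum at a vertex.

Evaluating z = -6p + 8q at each vertex:
  (0, 0): z = 0
  (14, 0): z = -84
  (14, 0.25): z = -82
  (0, 7.25): z = 58

Bounded optimum: z* = -84 at (14, 0).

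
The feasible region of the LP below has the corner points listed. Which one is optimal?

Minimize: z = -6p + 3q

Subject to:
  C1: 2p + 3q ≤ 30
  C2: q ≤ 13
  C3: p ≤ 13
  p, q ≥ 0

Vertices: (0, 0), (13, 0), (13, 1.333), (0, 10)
Evaluating z = -6p + 3q at each vertex:
  (0, 0): z = 0
  (13, 0): z = -78
  (13, 1.333): z = -74
  (0, 10): z = 30

The smallest value is z = -78, attained at (13, 0).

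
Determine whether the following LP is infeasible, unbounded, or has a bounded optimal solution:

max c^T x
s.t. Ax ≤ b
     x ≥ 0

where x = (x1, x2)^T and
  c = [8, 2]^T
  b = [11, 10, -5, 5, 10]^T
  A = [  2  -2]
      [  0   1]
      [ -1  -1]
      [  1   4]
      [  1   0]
The point (5, 0) satisfies every constraint, so the LP is feasible; the constraints give x1 ≤ 10 and x2 ≤ 10, which with x1, x2 ≥ 0 keep the feasible region inside a bounded box. A feasible, bounded LP attains a finite optimum at a vertex.

Evaluating z = 8x1 + 2x2 at each vertex:
  (5, 0): z = 40

Feasible with finite optimum z* = 40 at (5, 0).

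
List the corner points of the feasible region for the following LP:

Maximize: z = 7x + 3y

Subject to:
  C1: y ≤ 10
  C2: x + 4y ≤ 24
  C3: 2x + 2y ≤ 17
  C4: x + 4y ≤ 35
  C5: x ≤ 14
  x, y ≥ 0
Each vertex is the intersection of two constraint boundaries that also satisfies all remaining constraints:
  x = 0 and y = 0 → (0, 0)
  2x + 2y = 17 and y = 0 → (8.5, 0)
  x + 4y = 24 and 2x + 2y = 17 → (3.333, 5.167)
  x + 4y = 24 and x = 0 → (0, 6)

Vertices: (0, 0), (8.5, 0), (3.333, 5.167), (0, 6)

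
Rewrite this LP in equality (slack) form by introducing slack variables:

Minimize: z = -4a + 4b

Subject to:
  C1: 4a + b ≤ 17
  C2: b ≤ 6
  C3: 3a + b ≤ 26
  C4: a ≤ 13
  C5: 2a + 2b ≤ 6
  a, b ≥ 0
min z = -4a + 4b

s.t.
  4a + b + s1 = 17
  b + s2 = 6
  3a + b + s3 = 26
  a + s4 = 13
  2a + 2b + s5 = 6
  a, b, s1, s2, s3, s4, s5 ≥ 0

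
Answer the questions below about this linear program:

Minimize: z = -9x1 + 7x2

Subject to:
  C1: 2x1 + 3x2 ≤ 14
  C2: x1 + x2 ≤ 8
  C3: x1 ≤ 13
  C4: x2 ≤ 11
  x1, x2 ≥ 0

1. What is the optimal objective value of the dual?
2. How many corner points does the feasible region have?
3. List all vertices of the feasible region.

1. -63 (by strong duality, equal to the primal optimum)
2. 3
3. (0, 0), (7, 0), (0, 4.667)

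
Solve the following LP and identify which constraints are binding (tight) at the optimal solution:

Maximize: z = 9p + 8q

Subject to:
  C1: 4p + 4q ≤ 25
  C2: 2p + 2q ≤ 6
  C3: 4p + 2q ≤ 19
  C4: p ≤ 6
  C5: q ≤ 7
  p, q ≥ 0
Optimal: p = 3, q = 0
Slack at optimum:
  C1: slack = 13
  C2: slack = 0 (binding)
  C3: slack = 7
  C4: slack = 3
  C5: slack = 7
  p ≥ 0: p = 3
  q ≥ 0: q = 0 (binding)
Binding constraints: C2, q ≥ 0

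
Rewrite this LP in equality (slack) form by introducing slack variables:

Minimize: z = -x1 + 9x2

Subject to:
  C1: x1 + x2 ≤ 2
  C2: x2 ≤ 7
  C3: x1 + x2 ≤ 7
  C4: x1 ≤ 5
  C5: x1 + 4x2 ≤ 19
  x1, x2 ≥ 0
min z = -x1 + 9x2

s.t.
  x1 + x2 + s1 = 2
  x2 + s2 = 7
  x1 + x2 + s3 = 7
  x1 + s4 = 5
  x1 + 4x2 + s5 = 19
  x1, x2, s1, s2, s3, s4, s5 ≥ 0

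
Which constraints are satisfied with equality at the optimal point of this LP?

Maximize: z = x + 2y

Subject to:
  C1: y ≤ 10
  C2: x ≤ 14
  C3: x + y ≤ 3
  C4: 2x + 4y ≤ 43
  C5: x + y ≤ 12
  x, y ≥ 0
Optimal: x = 0, y = 3
Binding: C3, x ≥ 0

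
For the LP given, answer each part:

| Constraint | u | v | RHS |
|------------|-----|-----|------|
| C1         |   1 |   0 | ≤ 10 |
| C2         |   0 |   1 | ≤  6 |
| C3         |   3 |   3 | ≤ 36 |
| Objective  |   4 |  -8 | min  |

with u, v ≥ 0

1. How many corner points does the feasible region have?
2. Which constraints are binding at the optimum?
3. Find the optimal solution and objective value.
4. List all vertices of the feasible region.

1. 5
2. C2, u ≥ 0
3. u = 0, v = 6, z = -48
4. (0, 0), (10, 0), (10, 2), (6, 6), (0, 6)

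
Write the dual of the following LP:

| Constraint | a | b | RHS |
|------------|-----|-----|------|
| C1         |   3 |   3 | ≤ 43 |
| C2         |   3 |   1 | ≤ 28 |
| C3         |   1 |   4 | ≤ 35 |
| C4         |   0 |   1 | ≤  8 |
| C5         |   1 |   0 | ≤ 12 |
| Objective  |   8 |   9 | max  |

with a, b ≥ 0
Minimize: z = 43y1 + 28y2 + 35y3 + 8y4 + 12y5

Subject to:
  C1: -3y1 - 3y2 - y3 - y5 ≤ -8
  C2: -3y1 - y2 - 4y3 - y4 ≤ -9
  y1, y2, y3, y4, y5 ≥ 0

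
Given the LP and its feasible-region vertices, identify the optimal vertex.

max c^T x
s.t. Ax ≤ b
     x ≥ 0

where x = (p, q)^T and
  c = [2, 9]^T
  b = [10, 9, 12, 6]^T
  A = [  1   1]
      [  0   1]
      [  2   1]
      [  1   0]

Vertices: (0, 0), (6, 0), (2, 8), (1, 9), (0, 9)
Evaluating z = 2p + 9q at each vertex:
  (0, 0): z = 0
  (6, 0): z = 12
  (2, 8): z = 76
  (1, 9): z = 83
  (0, 9): z = 81

The largest value is z = 83, attained at (1, 9).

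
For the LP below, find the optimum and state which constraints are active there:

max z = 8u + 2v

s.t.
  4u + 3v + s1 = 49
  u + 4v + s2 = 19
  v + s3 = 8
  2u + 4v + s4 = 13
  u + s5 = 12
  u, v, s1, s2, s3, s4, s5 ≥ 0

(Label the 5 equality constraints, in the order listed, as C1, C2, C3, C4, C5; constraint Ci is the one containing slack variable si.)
Optimal: u = 6.5, v = 0
Slack at optimum:
  C1: slack = 23
  C2: slack = 12.5
  C3: slack = 8
  C4: slack = 0 (binding)
  C5: slack = 5.5
  u ≥ 0: u = 6.5
  v ≥ 0: v = 0 (binding)
Binding constraints: C4, v ≥ 0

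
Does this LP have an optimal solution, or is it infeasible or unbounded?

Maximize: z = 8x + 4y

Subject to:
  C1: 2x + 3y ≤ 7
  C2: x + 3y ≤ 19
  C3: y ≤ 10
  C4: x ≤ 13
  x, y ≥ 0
The point (3.5, 0) satisfies every constraint, so the LP is feasible; the constraints give x ≤ 13 and y ≤ 10, which with x, y ≥ 0 keep the feasible region inside a bounded box. A feasible, bounded LP attains a finite optimum at a vertex.

Evaluating z = 8x + 4y at each vertex:
  (0, 0): z = 0
  (3.5, 0): z = 28
  (0, 2.333): z = 9.333

The LP has an optimal solution: (3.5, 0) with z = 28.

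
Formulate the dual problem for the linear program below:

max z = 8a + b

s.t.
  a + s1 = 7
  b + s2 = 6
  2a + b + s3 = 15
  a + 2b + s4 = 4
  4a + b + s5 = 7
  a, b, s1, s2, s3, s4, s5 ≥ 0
Minimize: z = 7y1 + 6y2 + 15y3 + 4y4 + 7y5

Subject to:
  C1: -y1 - 2y3 - y4 - 4y5 ≤ -8
  C2: -y2 - y3 - 2y4 - y5 ≤ -1
  y1, y2, y3, y4, y5 ≥ 0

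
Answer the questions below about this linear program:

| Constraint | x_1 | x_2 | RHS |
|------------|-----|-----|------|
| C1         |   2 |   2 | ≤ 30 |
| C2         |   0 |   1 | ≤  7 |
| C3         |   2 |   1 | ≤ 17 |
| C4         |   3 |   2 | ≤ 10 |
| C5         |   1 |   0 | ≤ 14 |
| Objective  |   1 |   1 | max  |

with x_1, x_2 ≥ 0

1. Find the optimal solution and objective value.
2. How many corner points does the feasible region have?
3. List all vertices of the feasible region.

1. x_1 = 0, x_2 = 5, z = 5
2. 3
3. (0, 0), (3.333, 0), (0, 5)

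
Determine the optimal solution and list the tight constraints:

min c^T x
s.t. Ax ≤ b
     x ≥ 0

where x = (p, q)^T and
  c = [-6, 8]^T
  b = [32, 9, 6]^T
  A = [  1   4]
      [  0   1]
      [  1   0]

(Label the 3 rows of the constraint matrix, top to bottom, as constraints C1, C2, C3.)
Optimal: p = 6, q = 0
Slack at optimum:
  C1: slack = 26
  C2: slack = 9
  C3: slack = 0 (binding)
  p ≥ 0: p = 6
  q ≥ 0: q = 0 (binding)
Binding constraints: C3, q ≥ 0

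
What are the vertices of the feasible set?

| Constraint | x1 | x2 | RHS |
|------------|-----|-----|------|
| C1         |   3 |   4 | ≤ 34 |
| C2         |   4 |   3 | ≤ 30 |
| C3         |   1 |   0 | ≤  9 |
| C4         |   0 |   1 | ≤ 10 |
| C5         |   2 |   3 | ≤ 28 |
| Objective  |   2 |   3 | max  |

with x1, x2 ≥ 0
Each vertex is the intersection of two constraint boundaries that also satisfies all remaining constraints:
  x1 = 0 and x2 = 0 → (0, 0)
  4x1 + 3x2 = 30 and x2 = 0 → (7.5, 0)
  3x1 + 4x2 = 34 and 4x1 + 3x2 = 30 → (2.571, 6.571)
  3x1 + 4x2 = 34 and x1 = 0 → (0, 8.5)

Vertices: (0, 0), (7.5, 0), (2.571, 6.571), (0, 8.5)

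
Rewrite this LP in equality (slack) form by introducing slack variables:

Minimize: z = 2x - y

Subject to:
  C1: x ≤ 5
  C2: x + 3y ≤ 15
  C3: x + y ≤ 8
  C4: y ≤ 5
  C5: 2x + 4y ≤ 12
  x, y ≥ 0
min z = 2x - y

s.t.
  x + s1 = 5
  x + 3y + s2 = 15
  x + y + s3 = 8
  y + s4 = 5
  2x + 4y + s5 = 12
  x, y, s1, s2, s3, s4, s5 ≥ 0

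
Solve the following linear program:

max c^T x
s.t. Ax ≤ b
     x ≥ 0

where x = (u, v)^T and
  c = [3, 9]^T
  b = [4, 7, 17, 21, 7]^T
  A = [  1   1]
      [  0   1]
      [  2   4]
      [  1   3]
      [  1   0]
u = 0, v = 4, z = 36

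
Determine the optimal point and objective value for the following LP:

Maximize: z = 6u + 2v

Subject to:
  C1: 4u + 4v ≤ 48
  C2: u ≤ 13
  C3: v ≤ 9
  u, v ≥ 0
Each vertex is the intersection of two constraint boundaries that also satisfies all remaining constraints:
  u = 0 and v = 0 → (0, 0)
  4u + 4v = 48 and v = 0 → (12, 0)
  4u + 4v = 48 and v = 9 → (3, 9)
  v = 9 and u = 0 → (0, 9)

Evaluating z = 6u + 2v at each vertex:
  (0, 0): z = 0
  (12, 0): z = 72
  (3, 9): z = 36
  (0, 9): z = 18

The maximum is at (12, 0) with z = 72.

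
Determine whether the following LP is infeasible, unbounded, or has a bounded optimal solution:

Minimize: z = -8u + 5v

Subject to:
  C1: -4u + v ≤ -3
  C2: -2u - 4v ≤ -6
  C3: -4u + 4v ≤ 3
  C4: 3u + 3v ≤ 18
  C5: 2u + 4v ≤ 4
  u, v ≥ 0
C5 requires 2u + 4v ≤ 4, while C2 (-2u - 4v ≤ -6) is equivalent to 2u + 4v ≥ 6. Together they would need 6 ≤ 2u + 4v ≤ 4, which is impossible since 6 > 4. No point satisfies all constraints.

Infeasible: no point satisfies all constraints simultaneously.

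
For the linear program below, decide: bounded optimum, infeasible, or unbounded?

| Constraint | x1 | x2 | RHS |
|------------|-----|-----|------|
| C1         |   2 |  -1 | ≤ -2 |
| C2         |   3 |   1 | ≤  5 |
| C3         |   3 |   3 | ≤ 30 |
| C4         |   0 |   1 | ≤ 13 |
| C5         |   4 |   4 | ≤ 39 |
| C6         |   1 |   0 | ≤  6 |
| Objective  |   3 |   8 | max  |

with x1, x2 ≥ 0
The point (0, 5) satisfies every constraint, so the LP is feasible; the constraints give x1 ≤ 6 and x2 ≤ 13, which with x1, x2 ≥ 0 keep the feasible region inside a bounded box. A feasible, bounded LP attains a finite optimum at a vertex.

Evaluating z = 3x1 + 8x2 at each vertex:
  (0, 2): z = 16
  (0.6, 3.2): z = 27.4
  (0, 5): z = 40

The LP has an optimal solution: (0, 5) with z = 40.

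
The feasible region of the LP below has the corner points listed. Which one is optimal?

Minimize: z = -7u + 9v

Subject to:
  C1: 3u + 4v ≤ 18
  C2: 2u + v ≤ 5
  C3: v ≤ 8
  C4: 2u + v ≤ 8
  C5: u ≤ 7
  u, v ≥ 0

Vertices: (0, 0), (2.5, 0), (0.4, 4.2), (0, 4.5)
(2.5, 0) with z = -17.5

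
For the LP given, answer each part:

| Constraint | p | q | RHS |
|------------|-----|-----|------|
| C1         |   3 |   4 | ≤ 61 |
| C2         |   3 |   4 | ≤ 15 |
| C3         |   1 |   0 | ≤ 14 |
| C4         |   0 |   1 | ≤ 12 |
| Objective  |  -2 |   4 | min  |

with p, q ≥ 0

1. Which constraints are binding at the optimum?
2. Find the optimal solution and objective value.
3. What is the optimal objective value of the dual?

1. C2, q ≥ 0
2. p = 5, q = 0, z = -10
3. -10 (by strong duality, equal to the primal optimum)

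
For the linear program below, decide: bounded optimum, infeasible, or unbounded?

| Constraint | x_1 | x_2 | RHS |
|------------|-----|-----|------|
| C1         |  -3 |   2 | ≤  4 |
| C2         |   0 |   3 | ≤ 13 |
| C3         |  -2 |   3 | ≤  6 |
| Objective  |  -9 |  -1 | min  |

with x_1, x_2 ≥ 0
Feasible point: (0, 0) satisfies every constraint, so the LP is feasible.
Direction d = (1, 0): for each constraint row a, a·d ≤ 0 —
  (-3)(1) + (2)(0) = -3 ≤ 0
  (0)(1) + (3)(0) = 0 ≤ 0
  (-2)(1) + (3)(0) = -2 ≤ 0
and d ≥ 0, so (0, 0) + t·d stays feasible for every t ≥ 0. Along this ray z = -9x_1 - x_2 changes by -9 per unit t, so z → −∞.

The LP is unbounded; z can be made arbitrarily small.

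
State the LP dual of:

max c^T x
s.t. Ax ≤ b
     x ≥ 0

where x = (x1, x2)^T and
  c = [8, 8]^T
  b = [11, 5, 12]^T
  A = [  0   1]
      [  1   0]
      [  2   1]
Minimize: z = 11y1 + 5y2 + 12y3

Subject to:
  C1: -y2 - 2y3 ≤ -8
  C2: -y1 - y3 ≤ -8
  y1, y2, y3 ≥ 0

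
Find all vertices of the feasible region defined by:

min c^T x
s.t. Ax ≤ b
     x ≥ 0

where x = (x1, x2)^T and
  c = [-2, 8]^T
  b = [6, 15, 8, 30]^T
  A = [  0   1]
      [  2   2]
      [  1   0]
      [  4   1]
Each vertex is the intersection of two constraint boundaries that also satisfies all remaining constraints:
  x1 = 0 and x2 = 0 → (0, 0)
  2x1 + 2x2 = 15 and 4x1 + x2 = 30 → (7.5, 0)
  x2 = 6 and 2x1 + 2x2 = 15 → (1.5, 6)
  x2 = 6 and x1 = 0 → (0, 6)

Vertices: (0, 0), (7.5, 0), (1.5, 6), (0, 6)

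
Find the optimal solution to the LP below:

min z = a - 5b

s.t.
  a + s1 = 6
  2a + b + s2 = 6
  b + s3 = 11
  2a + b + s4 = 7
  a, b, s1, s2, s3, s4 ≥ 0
a = 0, b = 6, z = -30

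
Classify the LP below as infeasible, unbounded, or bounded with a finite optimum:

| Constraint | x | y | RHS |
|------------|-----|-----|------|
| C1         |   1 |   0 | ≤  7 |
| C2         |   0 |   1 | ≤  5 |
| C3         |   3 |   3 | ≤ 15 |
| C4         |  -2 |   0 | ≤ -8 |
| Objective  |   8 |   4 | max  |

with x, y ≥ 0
The point (5, 0) satisfies every constraint, so the LP is feasible; the constraints give x ≤ 7 and y ≤ 5, which with x, y ≥ 0 keep the feasible region inside a bounded box. A feasible, bounded LP attains a finite optimum at a vertex.

Feasible with finite optimum z* = 40 at (5, 0).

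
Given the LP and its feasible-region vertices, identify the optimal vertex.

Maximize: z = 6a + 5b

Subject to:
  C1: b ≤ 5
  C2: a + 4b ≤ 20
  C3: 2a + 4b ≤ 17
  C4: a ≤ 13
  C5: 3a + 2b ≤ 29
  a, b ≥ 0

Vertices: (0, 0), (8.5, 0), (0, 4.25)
Evaluating z = 6a + 5b at each vertex:
  (0, 0): z = 0
  (8.5, 0): z = 51
  (0, 4.25): z = 21.25

The largest value is z = 51, attained at (8.5, 0).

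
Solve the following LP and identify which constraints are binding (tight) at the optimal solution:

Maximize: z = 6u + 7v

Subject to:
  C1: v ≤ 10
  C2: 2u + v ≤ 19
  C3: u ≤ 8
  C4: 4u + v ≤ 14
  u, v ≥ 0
Optimal: u = 1, v = 10
Binding: C1, C4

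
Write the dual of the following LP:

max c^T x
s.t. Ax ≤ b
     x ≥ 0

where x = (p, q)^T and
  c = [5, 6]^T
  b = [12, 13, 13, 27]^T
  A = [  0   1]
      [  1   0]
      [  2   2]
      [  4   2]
Minimize: z = 12y1 + 13y2 + 13y3 + 27y4

Subject to:
  C1: -y2 - 2y3 - 4y4 ≤ -5
  C2: -y1 - 2y3 - 2y4 ≤ -6
  y1, y2, y3, y4 ≥ 0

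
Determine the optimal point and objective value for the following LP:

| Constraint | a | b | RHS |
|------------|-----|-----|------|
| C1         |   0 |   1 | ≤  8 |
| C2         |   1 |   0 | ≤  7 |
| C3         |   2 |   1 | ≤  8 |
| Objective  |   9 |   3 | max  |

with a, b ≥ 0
Each vertex is the intersection of two constraint boundaries that also satisfies all remaining constraints:
  a = 0 and b = 0 → (0, 0)
  2a + b = 8 and b = 0 → (4, 0)
  b = 8 and 2a + b = 8 → (0, 8)

Evaluating z = 9a + 3b at each vertex:
  (0, 0): z = 0
  (4, 0): z = 36
  (0, 8): z = 24

The maximum is at (4, 0) with z = 36.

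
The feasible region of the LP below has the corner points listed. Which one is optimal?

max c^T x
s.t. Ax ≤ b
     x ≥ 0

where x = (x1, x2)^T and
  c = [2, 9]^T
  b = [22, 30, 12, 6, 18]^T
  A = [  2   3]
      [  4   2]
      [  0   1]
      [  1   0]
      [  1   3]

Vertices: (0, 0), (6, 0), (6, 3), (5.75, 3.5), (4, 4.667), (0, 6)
Evaluating z = 2x1 + 9x2 at each vertex:
  (0, 0): z = 0
  (6, 0): z = 12
  (6, 3): z = 39
  (5.75, 3.5): z = 43
  (4, 4.667): z = 50
  (0, 6): z = 54

The largest value is z = 54, attained at (0, 6).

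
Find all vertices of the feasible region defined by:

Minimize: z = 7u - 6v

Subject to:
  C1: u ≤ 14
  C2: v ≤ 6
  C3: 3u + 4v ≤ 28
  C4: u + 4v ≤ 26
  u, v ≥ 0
Each vertex is the intersection of two constraint boundaries that also satisfies all remaining constraints:
  u = 0 and v = 0 → (0, 0)
  3u + 4v = 28 and v = 0 → (9.333, 0)
  v = 6 and 3u + 4v = 28 → (1.333, 6)
  v = 6 and u = 0 → (0, 6)

Vertices: (0, 0), (9.333, 0), (1.333, 6), (0, 6)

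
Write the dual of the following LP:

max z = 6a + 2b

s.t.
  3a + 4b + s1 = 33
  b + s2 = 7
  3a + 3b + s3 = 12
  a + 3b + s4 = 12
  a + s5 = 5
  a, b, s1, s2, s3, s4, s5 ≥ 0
Minimize: z = 33y1 + 7y2 + 12y3 + 12y4 + 5y5

Subject to:
  C1: -3y1 - 3y3 - y4 - y5 ≤ -6
  C2: -4y1 - y2 - 3y3 - 3y4 ≤ -2
  y1, y2, y3, y4, y5 ≥ 0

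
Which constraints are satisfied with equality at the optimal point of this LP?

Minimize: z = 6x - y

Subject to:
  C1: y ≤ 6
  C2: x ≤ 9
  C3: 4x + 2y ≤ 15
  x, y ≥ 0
Optimal: x = 0, y = 6
Binding: C1, x ≥ 0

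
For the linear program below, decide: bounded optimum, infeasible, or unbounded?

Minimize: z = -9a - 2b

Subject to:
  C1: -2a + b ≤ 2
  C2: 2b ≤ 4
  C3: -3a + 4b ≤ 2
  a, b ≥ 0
Feasible point: (0, 0) satisfies every constraint, so the LP is feasible.
Direction d = (1, 0): for each constraint row a, a·d ≤ 0 —
  (-2)(1) + (1)(0) = -2 ≤ 0
  (0)(1) + (2)(0) = 0 ≤ 0
  (-3)(1) + (4)(0) = -3 ≤ 0
and d ≥ 0, so (0, 0) + t·d stays feasible for every t ≥ 0. Along this ray z = -9a - 2b changes by -9 per unit t, so z → −∞.

The LP is unbounded; z can be made arbitrarily small.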